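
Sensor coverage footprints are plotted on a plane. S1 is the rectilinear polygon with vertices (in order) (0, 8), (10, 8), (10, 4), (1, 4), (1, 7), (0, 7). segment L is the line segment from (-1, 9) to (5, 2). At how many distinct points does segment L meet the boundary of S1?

The segment meets the boundary at (3.286,4), (1,6.667), (0.714,7), (0,7.833).

4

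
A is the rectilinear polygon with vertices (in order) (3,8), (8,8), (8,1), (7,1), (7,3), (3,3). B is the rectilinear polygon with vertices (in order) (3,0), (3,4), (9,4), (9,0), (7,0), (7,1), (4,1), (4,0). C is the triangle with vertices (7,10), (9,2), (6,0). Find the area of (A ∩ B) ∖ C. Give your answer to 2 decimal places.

|A ∩ B| = 7.
|(A ∩ B) ∩ C| = 3.5667.
|(A ∩ B) ∖ C| = 7 − 3.5667 = 3.43.

3.43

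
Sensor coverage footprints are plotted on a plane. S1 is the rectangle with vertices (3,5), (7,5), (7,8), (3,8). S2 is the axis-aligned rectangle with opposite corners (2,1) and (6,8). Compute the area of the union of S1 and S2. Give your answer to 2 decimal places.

31.00

By inclusion–exclusion:
Individual areas: |S1| = 12, |S2| = 28.
|S1∩S2|: x∈[3,6], y∈[5,8] → 3·3 = 9.
|S1 ∪ S2| = 40 − 9 = 31.00.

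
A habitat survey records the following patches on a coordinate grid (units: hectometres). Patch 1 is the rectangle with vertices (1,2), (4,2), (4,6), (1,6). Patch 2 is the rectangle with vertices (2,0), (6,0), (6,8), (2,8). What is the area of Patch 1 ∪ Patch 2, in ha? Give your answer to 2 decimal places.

36.00

By inclusion–exclusion:
Individual areas: |Patch 1| = 12, |Patch 2| = 32.
|Patch 1∩Patch 2|: x∈[2,4], y∈[2,6] → 2·4 = 8.
|Patch 1 ∪ Patch 2| = 44 − 8 = 36.00.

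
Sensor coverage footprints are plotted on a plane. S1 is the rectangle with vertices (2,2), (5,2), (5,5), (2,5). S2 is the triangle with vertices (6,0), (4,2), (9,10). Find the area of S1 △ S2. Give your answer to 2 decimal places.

20.40

|S1| = 9, |S2| = 13, |S1∩S2| = 0.8.
|S1 △ S2| = |S1| + |S2| − 2·|S1∩S2| = 9 + 13 − 1.6 = 20.40.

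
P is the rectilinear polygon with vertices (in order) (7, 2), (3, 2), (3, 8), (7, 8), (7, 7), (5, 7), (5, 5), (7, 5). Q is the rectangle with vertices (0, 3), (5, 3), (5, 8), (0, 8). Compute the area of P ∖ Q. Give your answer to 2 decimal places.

10.00

|P| = 20, |P∩Q| = 10.
|P ∖ Q| = |P| − |P∩Q| = 20 − 10 = 10.00.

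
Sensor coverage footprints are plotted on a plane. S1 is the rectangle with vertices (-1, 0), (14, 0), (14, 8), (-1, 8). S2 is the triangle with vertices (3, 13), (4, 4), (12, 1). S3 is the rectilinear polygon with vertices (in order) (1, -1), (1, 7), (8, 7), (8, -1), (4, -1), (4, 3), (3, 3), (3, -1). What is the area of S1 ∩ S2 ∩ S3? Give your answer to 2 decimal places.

15.33

The intersection is the polygon with vertices (8,6.333), (8,2.5), (4,4), (3.667,7), (7.5,7).
By the shoelace formula its area is 15.33.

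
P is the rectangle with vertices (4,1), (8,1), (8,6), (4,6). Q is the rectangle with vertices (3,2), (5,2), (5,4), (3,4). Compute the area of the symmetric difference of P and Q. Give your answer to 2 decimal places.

|P∩Q|: x∈[4,5], y∈[2,4] → 1·2 = 2.
|P △ Q| = |P| + |Q| − 2·|P∩Q| = 20 + 4 − 4 = 20.00.

20.00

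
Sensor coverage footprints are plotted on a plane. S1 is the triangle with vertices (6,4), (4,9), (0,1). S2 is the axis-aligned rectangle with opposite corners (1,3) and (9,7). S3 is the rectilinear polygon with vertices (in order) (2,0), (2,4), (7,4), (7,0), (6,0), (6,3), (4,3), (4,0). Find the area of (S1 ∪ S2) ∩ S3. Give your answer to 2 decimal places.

The region (S1 ∪ S2) ∩ S3 is the polygon with vertices (6,3), (4,3), (2,2), (2,4), (7,4), (7,3).
By the shoelace formula its area is 6.00.

6.00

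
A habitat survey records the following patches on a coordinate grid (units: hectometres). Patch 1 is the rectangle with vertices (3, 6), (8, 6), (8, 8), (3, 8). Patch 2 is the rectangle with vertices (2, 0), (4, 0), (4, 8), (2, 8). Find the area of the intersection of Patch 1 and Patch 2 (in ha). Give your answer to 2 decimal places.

2.00

|Patch 1∩Patch 2|: x∈[3,4], y∈[6,8] → 1·2 = 2.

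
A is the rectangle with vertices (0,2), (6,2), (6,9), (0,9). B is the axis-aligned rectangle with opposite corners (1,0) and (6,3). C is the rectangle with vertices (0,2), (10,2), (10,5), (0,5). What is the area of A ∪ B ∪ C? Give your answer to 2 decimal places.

64.00

By inclusion–exclusion:
Individual areas: |A| = 42, |B| = 15, |C| = 30.
|A∩B|: x∈[1,6], y∈[2,3] → 5·1 = 5.
|A∩C|: x∈[0,6], y∈[2,5] → 6·3 = 18.
|B∩C|: x∈[1,6], y∈[2,3] → 5·1 = 5.
|A∩B∩C| = 5.
|A ∪ B ∪ C| = 87 − 28 + 5 = 64.00.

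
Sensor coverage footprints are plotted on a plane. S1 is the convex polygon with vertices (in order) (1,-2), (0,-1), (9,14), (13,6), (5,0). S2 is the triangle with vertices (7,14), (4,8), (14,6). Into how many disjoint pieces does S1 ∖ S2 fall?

S1 ∖ S2 splits into 2 disjoint pieces (area 53.2639, area 3.9774).

2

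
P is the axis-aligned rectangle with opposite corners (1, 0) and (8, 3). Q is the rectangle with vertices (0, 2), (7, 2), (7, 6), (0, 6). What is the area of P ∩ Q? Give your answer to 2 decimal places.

6.00

|P∩Q|: x∈[1,7], y∈[2,3] → 6·1 = 6.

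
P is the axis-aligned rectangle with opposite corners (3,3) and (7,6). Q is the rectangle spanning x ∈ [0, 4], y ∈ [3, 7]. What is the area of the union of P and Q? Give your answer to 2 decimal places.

By inclusion–exclusion:
Individual areas: |P| = 12, |Q| = 16.
|P∩Q|: x∈[3,4], y∈[3,6] → 1·3 = 3.
|P ∪ Q| = 28 − 3 = 25.00.

25.00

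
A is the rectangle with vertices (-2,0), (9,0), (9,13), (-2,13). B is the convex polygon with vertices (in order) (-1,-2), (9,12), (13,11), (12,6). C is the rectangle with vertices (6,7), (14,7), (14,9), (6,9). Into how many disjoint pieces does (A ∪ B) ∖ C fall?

1

(A ∪ B) ∖ C is a single connected region.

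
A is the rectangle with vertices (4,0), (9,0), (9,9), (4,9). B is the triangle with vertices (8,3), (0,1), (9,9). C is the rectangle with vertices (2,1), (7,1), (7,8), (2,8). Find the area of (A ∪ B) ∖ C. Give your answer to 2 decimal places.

|A ∪ B| = 50.1111.
|(A ∪ B) ∩ C| = 24.8333.
|(A ∪ B) ∖ C| = 50.1111 − 24.8333 = 25.28.

25.28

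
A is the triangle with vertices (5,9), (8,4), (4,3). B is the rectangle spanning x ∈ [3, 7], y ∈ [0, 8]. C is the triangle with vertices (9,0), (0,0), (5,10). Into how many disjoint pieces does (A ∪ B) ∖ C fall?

(A ∪ B) ∖ C splits into 2 disjoint pieces (area 2.4742, area 1).

2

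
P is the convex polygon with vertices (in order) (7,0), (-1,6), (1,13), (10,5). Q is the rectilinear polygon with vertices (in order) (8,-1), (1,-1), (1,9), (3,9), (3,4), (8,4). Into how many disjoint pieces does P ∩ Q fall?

P ∩ Q is a single connected region.

1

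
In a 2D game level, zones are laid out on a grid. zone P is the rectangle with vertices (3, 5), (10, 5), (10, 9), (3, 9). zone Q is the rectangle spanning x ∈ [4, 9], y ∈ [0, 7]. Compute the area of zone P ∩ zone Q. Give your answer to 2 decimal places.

10.00

|zone P∩zone Q|: x∈[4,9], y∈[5,7] → 5·2 = 10.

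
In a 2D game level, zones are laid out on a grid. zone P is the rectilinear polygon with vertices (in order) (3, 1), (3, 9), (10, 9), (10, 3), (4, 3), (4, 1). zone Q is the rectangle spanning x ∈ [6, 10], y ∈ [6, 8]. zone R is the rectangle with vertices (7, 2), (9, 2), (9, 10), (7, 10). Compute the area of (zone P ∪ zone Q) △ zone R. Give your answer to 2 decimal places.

36.00

|zone P ∪ zone Q| = 44.
|(zone P ∪ zone Q) ∩ zone R| = 12.
|(zone P ∪ zone Q) △ zone R| = 44 + 16 − 24 = 36.00.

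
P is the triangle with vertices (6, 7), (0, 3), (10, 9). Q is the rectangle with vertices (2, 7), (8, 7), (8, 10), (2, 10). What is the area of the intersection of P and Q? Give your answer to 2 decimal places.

The intersection is the polygon with vertices (6.667,7), (6,7), (8,8), (8,7.8).
By the shoelace formula its area is 0.47.

0.47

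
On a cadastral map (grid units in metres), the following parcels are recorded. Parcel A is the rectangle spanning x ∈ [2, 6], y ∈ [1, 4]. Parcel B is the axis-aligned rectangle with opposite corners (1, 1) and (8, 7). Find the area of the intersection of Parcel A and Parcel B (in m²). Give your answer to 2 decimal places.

12.00

|Parcel A∩Parcel B|: x∈[2,6], y∈[1,4] → 4·3 = 12.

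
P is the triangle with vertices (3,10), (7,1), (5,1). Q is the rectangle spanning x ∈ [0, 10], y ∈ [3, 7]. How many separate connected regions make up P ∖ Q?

P ∖ Q splits into 2 disjoint pieces (area 1, area 3.5556).

2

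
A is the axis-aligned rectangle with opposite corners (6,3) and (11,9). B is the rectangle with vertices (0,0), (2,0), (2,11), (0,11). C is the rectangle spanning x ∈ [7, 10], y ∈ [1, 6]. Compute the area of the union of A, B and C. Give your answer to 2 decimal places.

58.00

By inclusion–exclusion:
Individual areas: |A| = 30, |B| = 22, |C| = 15.
|A∩B| = 0 (no overlap).
|A∩C|: x∈[7,10], y∈[3,6] → 3·3 = 9.
|B∩C| = 0 (no overlap).
|A∩B∩C| = 0.
|A ∪ B ∪ C| = 67 − 9 + 0 = 58.00.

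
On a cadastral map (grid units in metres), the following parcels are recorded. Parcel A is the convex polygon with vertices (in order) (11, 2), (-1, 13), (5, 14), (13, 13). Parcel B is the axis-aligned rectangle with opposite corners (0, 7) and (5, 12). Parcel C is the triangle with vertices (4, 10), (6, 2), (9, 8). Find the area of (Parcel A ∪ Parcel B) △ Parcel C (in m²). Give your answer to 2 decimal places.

93.49

|Parcel A ∪ Parcel B| = 97.9545.
|(Parcel A ∪ Parcel B) ∩ Parcel C| = 11.2321.
|(Parcel A ∪ Parcel B) △ Parcel C| = 97.9545 + 18 − 22.4643 = 93.49.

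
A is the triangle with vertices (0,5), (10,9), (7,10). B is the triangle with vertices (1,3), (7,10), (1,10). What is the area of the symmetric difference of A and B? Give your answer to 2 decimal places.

|A| = 11, |B| = 21, |A∩B| = 4.3863.
|A △ B| = |A| + |B| − 2·|A∩B| = 11 + 21 − 8.7727 = 23.23.

23.23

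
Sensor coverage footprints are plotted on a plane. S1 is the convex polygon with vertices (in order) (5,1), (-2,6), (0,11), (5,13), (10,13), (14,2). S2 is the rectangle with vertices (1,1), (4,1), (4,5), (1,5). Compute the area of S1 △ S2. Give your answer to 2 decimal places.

132.71

|S1| = 134, |S2| = 12, |S1∩S2| = 6.6429.
|S1 △ S2| = |S1| + |S2| − 2·|S1∩S2| = 134 + 12 − 13.2857 = 132.71.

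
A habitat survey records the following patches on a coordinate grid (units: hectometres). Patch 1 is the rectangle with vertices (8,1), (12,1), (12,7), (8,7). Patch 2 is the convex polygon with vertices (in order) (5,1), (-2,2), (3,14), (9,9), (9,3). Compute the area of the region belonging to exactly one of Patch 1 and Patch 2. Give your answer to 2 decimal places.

|Patch 1| = 24, |Patch 2| = 90.5, |Patch 1∩Patch 2| = 4.25.
|Patch 1 △ Patch 2| = |Patch 1| + |Patch 2| − 2·|Patch 1∩Patch 2| = 24 + 90.5 − 8.5 = 106.00.

106.00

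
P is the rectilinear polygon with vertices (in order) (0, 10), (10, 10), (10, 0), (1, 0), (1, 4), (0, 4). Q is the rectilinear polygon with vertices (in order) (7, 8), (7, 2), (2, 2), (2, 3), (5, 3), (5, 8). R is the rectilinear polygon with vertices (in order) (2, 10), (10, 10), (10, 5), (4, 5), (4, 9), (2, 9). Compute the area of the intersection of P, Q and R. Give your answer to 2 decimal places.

6.00

The intersection is the polygon with vertices (5,8), (7,8), (7,5), (5,5).
By the shoelace formula its area is 6.00.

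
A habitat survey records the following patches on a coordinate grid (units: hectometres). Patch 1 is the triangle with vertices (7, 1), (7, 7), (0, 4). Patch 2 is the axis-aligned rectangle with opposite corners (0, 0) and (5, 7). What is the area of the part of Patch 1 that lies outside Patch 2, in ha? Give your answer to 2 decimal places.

10.29

|Patch 1| = 21, |Patch 1∩Patch 2| = 10.7143.
|Patch 1 ∖ Patch 2| = |Patch 1| − |Patch 1∩Patch 2| = 21 − 10.7143 = 10.29.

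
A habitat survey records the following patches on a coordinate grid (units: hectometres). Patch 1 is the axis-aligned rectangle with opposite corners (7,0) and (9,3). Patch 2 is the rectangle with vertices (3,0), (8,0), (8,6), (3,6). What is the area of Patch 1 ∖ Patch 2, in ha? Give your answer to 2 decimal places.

3.00

|Patch 1∩Patch 2|: x∈[7,8], y∈[0,3] → 1·3 = 3.
|Patch 1| = 6.
|Patch 1 ∖ Patch 2| = |Patch 1| − |Patch 1∩Patch 2| = 6 − 3 = 3.00.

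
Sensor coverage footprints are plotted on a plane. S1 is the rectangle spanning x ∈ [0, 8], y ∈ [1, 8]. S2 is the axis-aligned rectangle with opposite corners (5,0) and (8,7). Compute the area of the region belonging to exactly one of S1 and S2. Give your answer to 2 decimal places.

41.00

|S1∩S2|: x∈[5,8], y∈[1,7] → 3·6 = 18.
|S1 △ S2| = |S1| + |S2| − 2·|S1∩S2| = 56 + 21 − 36 = 41.00.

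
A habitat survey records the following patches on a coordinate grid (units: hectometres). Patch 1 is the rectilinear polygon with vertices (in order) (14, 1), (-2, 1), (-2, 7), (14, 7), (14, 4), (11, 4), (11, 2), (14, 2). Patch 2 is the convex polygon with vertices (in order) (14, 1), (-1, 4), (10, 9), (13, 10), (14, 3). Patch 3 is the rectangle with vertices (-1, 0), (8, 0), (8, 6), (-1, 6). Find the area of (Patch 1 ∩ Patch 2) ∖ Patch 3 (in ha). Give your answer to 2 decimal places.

28.83

|Patch 1 ∩ Patch 2| = 50.5286.
|(Patch 1 ∩ Patch 2) ∩ Patch 3| = 21.7.
|(Patch 1 ∩ Patch 2) ∖ Patch 3| = 50.5286 − 21.7 = 28.83.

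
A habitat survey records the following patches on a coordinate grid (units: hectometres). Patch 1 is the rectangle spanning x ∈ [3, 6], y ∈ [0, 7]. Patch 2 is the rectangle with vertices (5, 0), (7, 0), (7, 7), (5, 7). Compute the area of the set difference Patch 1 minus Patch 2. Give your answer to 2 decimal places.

14.00

|Patch 1∩Patch 2|: x∈[5,6], y∈[0,7] → 1·7 = 7.
|Patch 1| = 21.
|Patch 1 ∖ Patch 2| = |Patch 1| − |Patch 1∩Patch 2| = 21 − 7 = 14.00.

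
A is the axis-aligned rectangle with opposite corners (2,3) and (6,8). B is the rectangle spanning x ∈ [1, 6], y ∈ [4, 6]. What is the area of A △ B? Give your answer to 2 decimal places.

14.00

|A∩B|: x∈[2,6], y∈[4,6] → 4·2 = 8.
|A △ B| = |A| + |B| − 2·|A∩B| = 20 + 10 − 16 = 14.00.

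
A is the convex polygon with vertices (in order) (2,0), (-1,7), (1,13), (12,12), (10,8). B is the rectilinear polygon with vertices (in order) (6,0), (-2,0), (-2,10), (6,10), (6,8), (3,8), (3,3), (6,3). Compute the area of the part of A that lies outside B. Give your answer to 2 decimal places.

59.50

|A| = 95, |A∩B| = 35.5.
|A ∖ B| = |A| − |A∩B| = 95 − 35.5 = 59.50.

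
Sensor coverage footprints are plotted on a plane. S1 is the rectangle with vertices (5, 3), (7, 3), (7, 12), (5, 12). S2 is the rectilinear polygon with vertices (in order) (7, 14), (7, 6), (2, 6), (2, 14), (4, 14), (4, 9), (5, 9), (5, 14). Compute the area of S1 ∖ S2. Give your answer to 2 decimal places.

|S1| = 18, |S1∩S2| = 12.
|S1 ∖ S2| = |S1| − |S1∩S2| = 18 − 12 = 6.00.

6.00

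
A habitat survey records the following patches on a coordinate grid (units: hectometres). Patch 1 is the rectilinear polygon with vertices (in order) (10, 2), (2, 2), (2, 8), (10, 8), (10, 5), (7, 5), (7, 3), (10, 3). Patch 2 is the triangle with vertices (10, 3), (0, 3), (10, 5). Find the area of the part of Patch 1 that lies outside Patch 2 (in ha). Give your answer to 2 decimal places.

|Patch 1| = 42, |Patch 1∩Patch 2| = 4.5.
|Patch 1 ∖ Patch 2| = |Patch 1| − |Patch 1∩Patch 2| = 42 − 4.5 = 37.50.

37.50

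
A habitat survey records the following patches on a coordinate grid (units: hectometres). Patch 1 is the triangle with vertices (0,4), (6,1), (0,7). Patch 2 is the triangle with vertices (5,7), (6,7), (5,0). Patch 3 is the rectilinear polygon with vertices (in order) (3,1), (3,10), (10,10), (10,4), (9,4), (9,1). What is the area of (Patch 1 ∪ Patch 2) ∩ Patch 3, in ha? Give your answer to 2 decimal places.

5.58

|Patch 1 ∪ Patch 2| = 12.4.
|(Patch 1 ∪ Patch 2) ∩ Patch 3| = 5.58.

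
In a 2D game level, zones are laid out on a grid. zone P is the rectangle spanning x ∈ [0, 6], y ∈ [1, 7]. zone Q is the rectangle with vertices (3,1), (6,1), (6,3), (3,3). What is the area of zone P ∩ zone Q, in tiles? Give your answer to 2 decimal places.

|zone P∩zone Q|: x∈[3,6], y∈[1,3] → 3·2 = 6.

6.00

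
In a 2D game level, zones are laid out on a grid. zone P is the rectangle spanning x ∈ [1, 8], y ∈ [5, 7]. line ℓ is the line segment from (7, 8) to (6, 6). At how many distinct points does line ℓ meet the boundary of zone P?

1

The segment meets the boundary at (6.5,7).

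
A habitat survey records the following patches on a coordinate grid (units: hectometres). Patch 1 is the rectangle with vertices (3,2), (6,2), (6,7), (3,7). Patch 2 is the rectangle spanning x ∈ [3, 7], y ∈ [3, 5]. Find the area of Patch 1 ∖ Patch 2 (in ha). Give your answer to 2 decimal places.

|Patch 1∩Patch 2|: x∈[3,6], y∈[3,5] → 3·2 = 6.
|Patch 1| = 15.
|Patch 1 ∖ Patch 2| = |Patch 1| − |Patch 1∩Patch 2| = 15 − 6 = 9.00.

9.00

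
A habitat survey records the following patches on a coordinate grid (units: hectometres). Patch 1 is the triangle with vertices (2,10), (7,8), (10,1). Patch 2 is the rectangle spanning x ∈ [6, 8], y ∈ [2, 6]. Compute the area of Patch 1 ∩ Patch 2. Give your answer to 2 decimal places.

3.23

The intersection is the polygon with vertices (8,5.667), (8,3.25), (6,5.5), (6,6), (7.857,6).
By the shoelace formula its area is 3.23.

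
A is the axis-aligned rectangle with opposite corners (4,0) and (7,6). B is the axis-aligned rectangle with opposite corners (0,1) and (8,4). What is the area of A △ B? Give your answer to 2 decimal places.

24.00

|A∩B|: x∈[4,7], y∈[1,4] → 3·3 = 9.
|A △ B| = |A| + |B| − 2·|A∩B| = 18 + 24 − 18 = 24.00.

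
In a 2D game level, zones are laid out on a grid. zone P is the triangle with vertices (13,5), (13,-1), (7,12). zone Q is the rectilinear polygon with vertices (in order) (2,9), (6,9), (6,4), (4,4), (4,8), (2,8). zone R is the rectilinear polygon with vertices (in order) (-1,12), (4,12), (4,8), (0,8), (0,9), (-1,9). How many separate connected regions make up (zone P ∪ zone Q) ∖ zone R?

2

(zone P ∪ zone Q) ∖ zone R splits into 2 disjoint pieces (area 18, area 10).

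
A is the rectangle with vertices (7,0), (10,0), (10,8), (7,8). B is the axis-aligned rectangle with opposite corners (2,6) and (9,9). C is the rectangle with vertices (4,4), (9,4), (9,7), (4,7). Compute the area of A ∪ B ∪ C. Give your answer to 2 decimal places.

47.00

By inclusion–exclusion:
Individual areas: |A| = 24, |B| = 21, |C| = 15.
|A∩B|: x∈[7,9], y∈[6,8] → 2·2 = 4.
|A∩C|: x∈[7,9], y∈[4,7] → 2·3 = 6.
|B∩C|: x∈[4,9], y∈[6,7] → 5·1 = 5.
|A∩B∩C| = 2.
|A ∪ B ∪ C| = 60 − 15 + 2 = 47.00.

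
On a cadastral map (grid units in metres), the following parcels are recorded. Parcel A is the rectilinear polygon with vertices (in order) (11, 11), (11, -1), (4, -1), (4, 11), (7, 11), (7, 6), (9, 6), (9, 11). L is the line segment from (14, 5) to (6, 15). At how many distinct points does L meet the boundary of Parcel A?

The segment meets the boundary at (9.2,11), (11,8.75).

2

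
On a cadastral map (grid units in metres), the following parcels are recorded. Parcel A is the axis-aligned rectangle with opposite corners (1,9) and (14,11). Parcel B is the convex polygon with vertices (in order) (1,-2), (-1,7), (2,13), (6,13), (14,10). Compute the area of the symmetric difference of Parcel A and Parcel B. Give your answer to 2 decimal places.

94.75

|Parcel A| = 26, |Parcel B| = 117, |Parcel A∩Parcel B| = 24.125.
|Parcel A △ Parcel B| = |Parcel A| + |Parcel B| − 2·|Parcel A∩Parcel B| = 26 + 117 − 48.25 = 94.75.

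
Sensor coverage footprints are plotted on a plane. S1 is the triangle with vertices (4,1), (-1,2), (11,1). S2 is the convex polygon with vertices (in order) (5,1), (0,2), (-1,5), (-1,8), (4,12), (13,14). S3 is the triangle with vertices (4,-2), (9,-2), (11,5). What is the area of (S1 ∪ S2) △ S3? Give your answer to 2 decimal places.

114.73

|S1 ∪ S2| = 98.3554.
|(S1 ∪ S2) ∩ S3| = 0.5622.
|(S1 ∪ S2) △ S3| = 98.3554 + 17.5 − 1.1245 = 114.73.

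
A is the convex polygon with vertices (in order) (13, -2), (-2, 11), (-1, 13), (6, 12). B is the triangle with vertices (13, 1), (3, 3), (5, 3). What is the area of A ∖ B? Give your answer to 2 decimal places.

66.52

|A| = 67, |A∩B| = 0.4759.
|A ∖ B| = |A| − |A∩B| = 67 − 0.4759 = 66.52.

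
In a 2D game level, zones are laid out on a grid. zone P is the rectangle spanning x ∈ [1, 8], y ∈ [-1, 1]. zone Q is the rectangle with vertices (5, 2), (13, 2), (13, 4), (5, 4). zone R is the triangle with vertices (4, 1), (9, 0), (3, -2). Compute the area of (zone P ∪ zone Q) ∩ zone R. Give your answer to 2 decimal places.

The region (zone P ∪ zone Q) ∩ zone R is the polygon with vertices (8,-0.333), (6,-1), (3.333,-1), (4,1), (8,0.2).
By the shoelace formula its area is 6.40.

6.40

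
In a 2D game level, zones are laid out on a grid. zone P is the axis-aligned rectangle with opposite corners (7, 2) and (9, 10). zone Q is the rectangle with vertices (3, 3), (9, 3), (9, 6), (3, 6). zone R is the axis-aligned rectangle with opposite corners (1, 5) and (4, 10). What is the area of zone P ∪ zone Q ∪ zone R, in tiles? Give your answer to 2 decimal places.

42.00

By inclusion–exclusion:
Individual areas: |zone P| = 16, |zone Q| = 18, |zone R| = 15.
|zone P∩zone Q|: x∈[7,9], y∈[3,6] → 2·3 = 6.
|zone P∩zone R| = 0 (no overlap).
|zone Q∩zone R|: x∈[3,4], y∈[5,6] → 1·1 = 1.
|zone P∩zone Q∩zone R| = 0.
|zone P ∪ zone Q ∪ zone R| = 49 − 7 + 0 = 42.00.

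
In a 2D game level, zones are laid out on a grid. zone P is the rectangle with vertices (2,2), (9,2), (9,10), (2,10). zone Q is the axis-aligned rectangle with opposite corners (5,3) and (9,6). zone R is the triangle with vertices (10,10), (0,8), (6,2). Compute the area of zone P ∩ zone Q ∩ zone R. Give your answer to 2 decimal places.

The intersection is the polygon with vertices (5,3), (5,6), (8,6), (6.5,3).
By the shoelace formula its area is 6.75.

6.75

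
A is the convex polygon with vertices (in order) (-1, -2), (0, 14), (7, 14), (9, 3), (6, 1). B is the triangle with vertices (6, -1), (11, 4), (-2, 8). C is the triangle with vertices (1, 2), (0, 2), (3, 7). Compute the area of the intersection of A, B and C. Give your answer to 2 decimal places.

The intersection is the polygon with vertices (2.808,6.521), (1.724,3.81), (1.343,4.239), (2.727,6.545).
By the shoelace formula its area is 0.86.

0.86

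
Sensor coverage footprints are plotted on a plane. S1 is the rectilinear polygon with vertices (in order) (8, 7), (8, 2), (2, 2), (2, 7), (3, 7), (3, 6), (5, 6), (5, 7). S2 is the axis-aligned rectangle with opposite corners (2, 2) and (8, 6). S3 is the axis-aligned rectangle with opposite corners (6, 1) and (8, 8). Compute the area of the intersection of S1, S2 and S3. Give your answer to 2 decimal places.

8.00

The intersection is the polygon with vertices (6,2), (6,6), (8,6), (8,2).
By the shoelace formula its area is 8.00.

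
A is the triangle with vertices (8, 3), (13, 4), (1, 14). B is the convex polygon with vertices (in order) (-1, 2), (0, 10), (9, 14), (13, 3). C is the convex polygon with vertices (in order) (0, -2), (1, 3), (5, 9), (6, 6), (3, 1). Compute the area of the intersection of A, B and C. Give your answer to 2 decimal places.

0.85

The intersection is the polygon with vertices (4.581,8.372), (5,9), (5.9,6.3).
By the shoelace formula its area is 0.85.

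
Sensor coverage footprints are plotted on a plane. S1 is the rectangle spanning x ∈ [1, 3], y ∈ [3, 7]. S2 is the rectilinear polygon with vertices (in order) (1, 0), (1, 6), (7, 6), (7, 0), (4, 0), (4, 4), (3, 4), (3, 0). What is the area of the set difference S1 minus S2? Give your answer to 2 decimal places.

|S1| = 8, |S1∩S2| = 6.
|S1 ∖ S2| = |S1| − |S1∩S2| = 8 − 6 = 2.00.

2.00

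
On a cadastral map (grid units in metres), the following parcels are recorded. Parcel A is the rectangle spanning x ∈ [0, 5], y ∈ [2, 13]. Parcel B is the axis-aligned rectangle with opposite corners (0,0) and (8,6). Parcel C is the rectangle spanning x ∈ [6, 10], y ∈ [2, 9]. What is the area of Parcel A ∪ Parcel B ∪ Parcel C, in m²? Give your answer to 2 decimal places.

By inclusion–exclusion:
Individual areas: |Parcel A| = 55, |Parcel B| = 48, |Parcel C| = 28.
|Parcel A∩Parcel B|: x∈[0,5], y∈[2,6] → 5·4 = 20.
|Parcel A∩Parcel C| = 0 (no overlap).
|Parcel B∩Parcel C|: x∈[6,8], y∈[2,6] → 2·4 = 8.
|Parcel A∩Parcel B∩Parcel C| = 0.
|Parcel A ∪ Parcel B ∪ Parcel C| = 131 − 28 + 0 = 103.00.

103.00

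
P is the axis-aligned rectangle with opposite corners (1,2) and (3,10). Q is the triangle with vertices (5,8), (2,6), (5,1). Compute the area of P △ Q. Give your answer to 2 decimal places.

24.17

|P| = 16, |Q| = 10.5, |P∩Q| = 1.1667.
|P △ Q| = |P| + |Q| − 2·|P∩Q| = 16 + 10.5 − 2.3333 = 24.17.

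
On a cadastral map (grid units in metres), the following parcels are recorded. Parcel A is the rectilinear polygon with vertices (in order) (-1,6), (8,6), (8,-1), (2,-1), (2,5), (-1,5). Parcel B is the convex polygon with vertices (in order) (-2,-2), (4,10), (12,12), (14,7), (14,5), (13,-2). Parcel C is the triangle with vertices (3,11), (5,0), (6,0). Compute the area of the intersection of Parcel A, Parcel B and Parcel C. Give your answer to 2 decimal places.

The intersection is the polygon with vertices (4.364,6), (6,0), (5,0), (3.909,6).
By the shoelace formula its area is 4.36.

4.36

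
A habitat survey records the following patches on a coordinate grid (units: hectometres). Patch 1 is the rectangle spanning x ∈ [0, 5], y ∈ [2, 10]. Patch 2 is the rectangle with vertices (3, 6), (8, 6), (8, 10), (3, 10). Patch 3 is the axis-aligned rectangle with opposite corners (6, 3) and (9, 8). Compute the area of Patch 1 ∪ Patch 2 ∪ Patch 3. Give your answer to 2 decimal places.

By inclusion–exclusion:
Individual areas: |Patch 1| = 40, |Patch 2| = 20, |Patch 3| = 15.
|Patch 1∩Patch 2|: x∈[3,5], y∈[6,10] → 2·4 = 8.
|Patch 1∩Patch 3| = 0 (no overlap).
|Patch 2∩Patch 3|: x∈[6,8], y∈[6,8] → 2·2 = 4.
|Patch 1∩Patch 2∩Patch 3| = 0.
|Patch 1 ∪ Patch 2 ∪ Patch 3| = 75 − 12 + 0 = 63.00.

63.00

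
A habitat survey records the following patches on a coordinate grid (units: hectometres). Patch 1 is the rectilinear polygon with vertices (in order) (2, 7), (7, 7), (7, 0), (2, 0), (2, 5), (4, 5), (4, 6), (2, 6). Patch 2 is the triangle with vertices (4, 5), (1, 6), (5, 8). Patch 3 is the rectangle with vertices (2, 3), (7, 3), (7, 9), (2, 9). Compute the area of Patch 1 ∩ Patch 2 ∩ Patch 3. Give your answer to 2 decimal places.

The intersection is the polygon with vertices (4,5), (4,6), (2,6), (2,6.5), (3,7), (4.667,7).
By the shoelace formula its area is 2.42.

2.42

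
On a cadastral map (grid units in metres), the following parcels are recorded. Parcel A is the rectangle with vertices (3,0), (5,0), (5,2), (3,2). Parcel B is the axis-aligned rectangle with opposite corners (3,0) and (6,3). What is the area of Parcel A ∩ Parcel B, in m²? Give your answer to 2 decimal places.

|Parcel A∩Parcel B|: x∈[3,5], y∈[0,2] → 2·2 = 4.

4.00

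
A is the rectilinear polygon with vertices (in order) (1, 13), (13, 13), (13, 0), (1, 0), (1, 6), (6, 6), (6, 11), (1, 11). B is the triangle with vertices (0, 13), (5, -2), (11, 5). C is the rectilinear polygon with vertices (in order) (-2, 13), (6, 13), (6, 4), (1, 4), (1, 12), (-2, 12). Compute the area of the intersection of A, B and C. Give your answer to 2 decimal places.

7.78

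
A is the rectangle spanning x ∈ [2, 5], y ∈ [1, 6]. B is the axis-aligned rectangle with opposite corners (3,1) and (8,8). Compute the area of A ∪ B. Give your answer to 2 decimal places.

40.00

By inclusion–exclusion:
Individual areas: |A| = 15, |B| = 35.
|A∩B|: x∈[3,5], y∈[1,6] → 2·5 = 10.
|A ∪ B| = 50 − 10 = 40.00.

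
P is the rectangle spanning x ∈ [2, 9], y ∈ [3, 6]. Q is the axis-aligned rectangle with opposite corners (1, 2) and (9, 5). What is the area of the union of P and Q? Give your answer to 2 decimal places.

By inclusion–exclusion:
Individual areas: |P| = 21, |Q| = 24.
|P∩Q|: x∈[2,9], y∈[3,5] → 7·2 = 14.
|P ∪ Q| = 45 − 14 = 31.00.

31.00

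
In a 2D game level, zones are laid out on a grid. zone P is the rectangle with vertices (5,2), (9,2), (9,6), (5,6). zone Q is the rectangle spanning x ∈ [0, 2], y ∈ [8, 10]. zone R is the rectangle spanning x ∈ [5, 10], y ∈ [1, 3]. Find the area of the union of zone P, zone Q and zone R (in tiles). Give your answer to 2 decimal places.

26.00

By inclusion–exclusion:
Individual areas: |zone P| = 16, |zone Q| = 4, |zone R| = 10.
|zone P∩zone Q| = 0 (no overlap).
|zone P∩zone R|: x∈[5,9], y∈[2,3] → 4·1 = 4.
|zone Q∩zone R| = 0 (no overlap).
|zone P∩zone Q∩zone R| = 0.
|zone P ∪ zone Q ∪ zone R| = 30 − 4 + 0 = 26.00.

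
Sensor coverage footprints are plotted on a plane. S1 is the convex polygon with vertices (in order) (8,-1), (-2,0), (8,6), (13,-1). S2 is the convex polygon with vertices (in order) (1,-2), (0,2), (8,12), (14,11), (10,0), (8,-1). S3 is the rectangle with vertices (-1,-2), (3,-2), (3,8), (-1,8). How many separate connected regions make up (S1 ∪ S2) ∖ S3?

(S1 ∪ S2) ∖ S3 splits into 2 disjoint pieces (area 0.35, area 105.227).

2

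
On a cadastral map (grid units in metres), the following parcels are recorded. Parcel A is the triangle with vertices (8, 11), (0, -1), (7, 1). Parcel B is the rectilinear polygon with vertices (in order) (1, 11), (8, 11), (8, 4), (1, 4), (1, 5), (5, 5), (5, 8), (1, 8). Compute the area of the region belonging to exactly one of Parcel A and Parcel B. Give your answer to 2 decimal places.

|Parcel A| = 34, |Parcel B| = 37, |Parcel A∩Parcel B| = 13.1333.
|Parcel A △ Parcel B| = |Parcel A| + |Parcel B| − 2·|Parcel A∩Parcel B| = 34 + 37 − 26.2667 = 44.73.

44.73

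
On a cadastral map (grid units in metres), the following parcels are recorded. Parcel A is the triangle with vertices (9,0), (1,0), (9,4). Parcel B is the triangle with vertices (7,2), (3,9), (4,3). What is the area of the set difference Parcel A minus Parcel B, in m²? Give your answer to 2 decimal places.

15.62

|Parcel A| = 16, |Parcel A∩Parcel B| = 0.3778.
|Parcel A ∖ Parcel B| = |Parcel A| − |Parcel A∩Parcel B| = 16 − 0.3778 = 15.62.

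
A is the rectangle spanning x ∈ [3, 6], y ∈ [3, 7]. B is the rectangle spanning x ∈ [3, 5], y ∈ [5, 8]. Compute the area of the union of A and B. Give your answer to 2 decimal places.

14.00

By inclusion–exclusion:
Individual areas: |A| = 12, |B| = 6.
|A∩B|: x∈[3,5], y∈[5,7] → 2·2 = 4.
|A ∪ B| = 18 − 4 = 14.00.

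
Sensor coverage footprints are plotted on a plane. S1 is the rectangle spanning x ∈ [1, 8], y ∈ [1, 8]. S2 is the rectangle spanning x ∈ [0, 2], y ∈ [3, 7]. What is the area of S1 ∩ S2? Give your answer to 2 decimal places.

|S1∩S2|: x∈[1,2], y∈[3,7] → 1·4 = 4.

4.00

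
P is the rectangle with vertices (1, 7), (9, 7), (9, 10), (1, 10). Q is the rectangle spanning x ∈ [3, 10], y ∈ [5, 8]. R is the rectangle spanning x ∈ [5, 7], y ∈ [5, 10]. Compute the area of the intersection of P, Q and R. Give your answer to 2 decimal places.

The intersection is the polygon with vertices (5,7), (5,8), (7,8), (7,7).
By the shoelace formula its area is 2.00.

2.00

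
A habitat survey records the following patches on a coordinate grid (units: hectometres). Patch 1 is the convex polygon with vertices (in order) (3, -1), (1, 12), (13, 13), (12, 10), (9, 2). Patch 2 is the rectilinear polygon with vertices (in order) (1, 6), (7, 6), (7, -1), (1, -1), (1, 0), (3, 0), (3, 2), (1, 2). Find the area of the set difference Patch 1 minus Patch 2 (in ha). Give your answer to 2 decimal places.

79.35

|Patch 1| = 106.5, |Patch 1∩Patch 2| = 27.1538.
|Patch 1 ∖ Patch 2| = |Patch 1| − |Patch 1∩Patch 2| = 106.5 − 27.1538 = 79.35.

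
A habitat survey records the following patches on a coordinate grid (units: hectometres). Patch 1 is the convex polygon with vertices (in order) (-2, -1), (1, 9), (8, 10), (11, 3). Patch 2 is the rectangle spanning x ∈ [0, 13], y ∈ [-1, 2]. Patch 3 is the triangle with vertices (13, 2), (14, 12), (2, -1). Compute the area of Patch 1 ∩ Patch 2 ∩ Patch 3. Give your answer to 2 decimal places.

1.91

The intersection is the polygon with vertices (7.75,2), (3.587,0.719), (4.769,2).
By the shoelace formula its area is 1.91.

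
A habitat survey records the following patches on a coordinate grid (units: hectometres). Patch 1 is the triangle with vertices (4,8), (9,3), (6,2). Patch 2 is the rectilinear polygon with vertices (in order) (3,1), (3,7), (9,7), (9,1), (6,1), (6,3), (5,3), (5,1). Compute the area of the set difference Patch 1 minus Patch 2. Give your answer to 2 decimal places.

0.50

|Patch 1| = 10, |Patch 1∩Patch 2| = 9.5.
|Patch 1 ∖ Patch 2| = |Patch 1| − |Patch 1∩Patch 2| = 10 − 9.5 = 0.50.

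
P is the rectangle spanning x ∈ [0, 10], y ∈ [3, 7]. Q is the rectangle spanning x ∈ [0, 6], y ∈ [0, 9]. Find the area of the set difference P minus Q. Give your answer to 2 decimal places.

16.00

|P∩Q|: x∈[0,6], y∈[3,7] → 6·4 = 24.
|P| = 40.
|P ∖ Q| = |P| − |P∩Q| = 40 − 24 = 16.00.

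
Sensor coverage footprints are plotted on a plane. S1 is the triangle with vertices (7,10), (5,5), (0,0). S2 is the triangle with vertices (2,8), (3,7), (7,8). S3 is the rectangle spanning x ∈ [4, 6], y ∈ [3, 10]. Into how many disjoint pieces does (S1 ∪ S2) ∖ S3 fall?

3

(S1 ∪ S2) ∖ S3 splits into 3 disjoint pieces (area 0.6246, area 3.4286, area 1.375).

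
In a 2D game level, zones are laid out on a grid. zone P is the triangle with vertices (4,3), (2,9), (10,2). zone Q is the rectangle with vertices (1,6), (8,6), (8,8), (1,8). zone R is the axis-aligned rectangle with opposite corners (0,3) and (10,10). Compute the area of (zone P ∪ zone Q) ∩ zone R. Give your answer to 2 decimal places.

25.33

|zone P ∪ zone Q| = 27.7619.
|(zone P ∪ zone Q) ∩ zone R| = 25.33.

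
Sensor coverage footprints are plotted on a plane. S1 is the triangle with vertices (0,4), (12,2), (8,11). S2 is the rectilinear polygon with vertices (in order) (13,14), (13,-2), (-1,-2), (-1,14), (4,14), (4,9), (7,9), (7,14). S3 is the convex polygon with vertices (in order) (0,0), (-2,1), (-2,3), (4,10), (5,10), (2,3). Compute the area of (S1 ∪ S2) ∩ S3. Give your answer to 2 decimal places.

The region (S1 ∪ S2) ∩ S3 is the polygon with vertices (-1,4.167), (4,10), (4,9), (4.571,9), (2,3), (0,0), (-1,0.5).
By the shoelace formula its area is 21.88.

21.88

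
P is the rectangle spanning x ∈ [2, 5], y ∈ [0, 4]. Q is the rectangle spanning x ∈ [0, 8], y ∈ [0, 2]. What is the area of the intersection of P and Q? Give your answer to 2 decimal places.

|P∩Q|: x∈[2,5], y∈[0,2] → 3·2 = 6.

6.00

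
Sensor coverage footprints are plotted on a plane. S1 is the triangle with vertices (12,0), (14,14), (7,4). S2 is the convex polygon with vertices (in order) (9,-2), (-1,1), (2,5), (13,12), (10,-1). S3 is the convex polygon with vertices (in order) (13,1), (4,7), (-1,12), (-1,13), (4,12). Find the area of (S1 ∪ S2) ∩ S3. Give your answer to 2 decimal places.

The region (S1 ∪ S2) ∩ S3 is the polygon with vertices (12.217,1.522), (4.558,6.628), (7.082,8.234), (12.27,1.892).
By the shoelace formula its area is 13.72.

13.72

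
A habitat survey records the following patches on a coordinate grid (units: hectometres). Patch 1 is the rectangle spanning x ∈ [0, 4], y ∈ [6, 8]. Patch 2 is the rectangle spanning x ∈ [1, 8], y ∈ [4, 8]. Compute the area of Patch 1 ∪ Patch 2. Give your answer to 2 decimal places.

30.00

By inclusion–exclusion:
Individual areas: |Patch 1| = 8, |Patch 2| = 28.
|Patch 1∩Patch 2|: x∈[1,4], y∈[6,8] → 3·2 = 6.
|Patch 1 ∪ Patch 2| = 36 − 6 = 30.00.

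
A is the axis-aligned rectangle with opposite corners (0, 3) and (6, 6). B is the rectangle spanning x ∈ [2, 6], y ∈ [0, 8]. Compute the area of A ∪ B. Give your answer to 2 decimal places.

By inclusion–exclusion:
Individual areas: |A| = 18, |B| = 32.
|A∩B|: x∈[2,6], y∈[3,6] → 4·3 = 12.
|A ∪ B| = 50 − 12 = 38.00.

38.00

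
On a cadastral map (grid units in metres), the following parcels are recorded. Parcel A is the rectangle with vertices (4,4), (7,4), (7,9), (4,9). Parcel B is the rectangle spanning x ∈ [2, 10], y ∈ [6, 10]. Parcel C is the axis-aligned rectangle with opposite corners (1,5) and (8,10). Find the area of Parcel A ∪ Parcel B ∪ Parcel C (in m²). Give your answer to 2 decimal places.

By inclusion–exclusion:
Individual areas: |Parcel A| = 15, |Parcel B| = 32, |Parcel C| = 35.
|Parcel A∩Parcel B|: x∈[4,7], y∈[6,9] → 3·3 = 9.
|Parcel A∩Parcel C|: x∈[4,7], y∈[5,9] → 3·4 = 12.
|Parcel B∩Parcel C|: x∈[2,8], y∈[6,10] → 6·4 = 24.
|Parcel A∩Parcel B∩Parcel C| = 9.
|Parcel A ∪ Parcel B ∪ Parcel C| = 82 − 45 + 9 = 46.00.

46.00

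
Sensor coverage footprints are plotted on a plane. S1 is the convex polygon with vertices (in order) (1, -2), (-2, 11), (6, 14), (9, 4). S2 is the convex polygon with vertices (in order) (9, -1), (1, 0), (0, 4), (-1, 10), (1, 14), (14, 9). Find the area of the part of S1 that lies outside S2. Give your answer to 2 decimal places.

12.62

|S1| = 105.5, |S1∩S2| = 92.8837.
|S1 ∖ S2| = |S1| − |S1∩S2| = 105.5 − 92.8837 = 12.62.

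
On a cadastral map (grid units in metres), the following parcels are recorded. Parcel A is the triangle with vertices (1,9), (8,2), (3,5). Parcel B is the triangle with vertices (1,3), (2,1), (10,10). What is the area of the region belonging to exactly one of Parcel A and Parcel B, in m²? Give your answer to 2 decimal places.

16.33

|Parcel A| = 7, |Parcel B| = 12.5, |Parcel A∩Parcel B| = 1.5872.
|Parcel A △ Parcel B| = |Parcel A| + |Parcel B| − 2·|Parcel A∩Parcel B| = 7 + 12.5 − 3.1744 = 16.33.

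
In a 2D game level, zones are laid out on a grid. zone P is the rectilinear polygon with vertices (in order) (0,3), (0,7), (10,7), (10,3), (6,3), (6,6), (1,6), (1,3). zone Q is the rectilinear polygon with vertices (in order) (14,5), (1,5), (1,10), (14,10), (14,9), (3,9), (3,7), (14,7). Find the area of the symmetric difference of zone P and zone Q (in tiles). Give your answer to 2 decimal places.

|zone P| = 25, |zone Q| = 43, |zone P∩zone Q| = 13.
|zone P △ zone Q| = |zone P| + |zone Q| − 2·|zone P∩zone Q| = 25 + 43 − 26 = 42.00.

42.00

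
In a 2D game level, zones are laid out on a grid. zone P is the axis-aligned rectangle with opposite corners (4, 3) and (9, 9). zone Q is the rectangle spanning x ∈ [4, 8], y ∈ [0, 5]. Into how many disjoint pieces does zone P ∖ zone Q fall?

zone P ∖ zone Q is a single connected region.

1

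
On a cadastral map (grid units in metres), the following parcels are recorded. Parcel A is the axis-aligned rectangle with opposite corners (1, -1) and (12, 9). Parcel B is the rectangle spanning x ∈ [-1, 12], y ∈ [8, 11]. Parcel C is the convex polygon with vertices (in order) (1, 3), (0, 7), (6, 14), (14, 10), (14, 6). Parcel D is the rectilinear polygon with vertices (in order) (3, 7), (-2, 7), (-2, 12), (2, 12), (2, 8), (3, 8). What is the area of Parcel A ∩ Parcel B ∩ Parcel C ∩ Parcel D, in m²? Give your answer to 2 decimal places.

0.70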